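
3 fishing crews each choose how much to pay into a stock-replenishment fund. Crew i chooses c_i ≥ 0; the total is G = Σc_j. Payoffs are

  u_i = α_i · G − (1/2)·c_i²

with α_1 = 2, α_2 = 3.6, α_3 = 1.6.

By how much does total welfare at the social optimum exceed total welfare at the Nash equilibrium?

35.68

Crew i's FOC: ∂u_i/∂c_i = α_i − c_i = 0, so c_i* = α_i.
NE contributions = (2, 3.6, 1.6); G = 7.2.
W^NE = (Σα)·G − ½Σα_i² = 7.2² − ½·19.52 = 42.08.
Planner sets c_i = Σα_j = 7.2 for every i, so G^SO = 3·7.2 = 21.6.
W^SO = (Σα)·G^SO − ½·3·(Σα)² = (3/2)·7.2² = 77.76.
Deadweight loss = W^SO − W^NE = 35.68.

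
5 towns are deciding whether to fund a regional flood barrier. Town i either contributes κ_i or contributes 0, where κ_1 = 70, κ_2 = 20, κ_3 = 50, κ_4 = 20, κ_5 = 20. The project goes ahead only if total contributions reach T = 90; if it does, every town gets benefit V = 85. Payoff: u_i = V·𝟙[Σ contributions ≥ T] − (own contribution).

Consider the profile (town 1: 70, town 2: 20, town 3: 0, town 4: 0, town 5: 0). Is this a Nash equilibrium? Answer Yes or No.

Total = 90 ≥ 90: provided.
Town 1 (pledges 70, payoff 15): dropping to 0 → total 20, payoff 0. No gain.
Town 2 (pledges 20, payoff 65): dropping to 0 → total 70, payoff 0. No gain.
Town 3 (pledges 0, payoff 85): pledging 50 → total 140, payoff 35. No gain.
Town 4 (pledges 0, payoff 85): pledging 20 → total 110, payoff 65. No gain.
Town 5 (pledges 0, payoff 85): pledging 20 → total 110, payoff 65. No gain.

Yes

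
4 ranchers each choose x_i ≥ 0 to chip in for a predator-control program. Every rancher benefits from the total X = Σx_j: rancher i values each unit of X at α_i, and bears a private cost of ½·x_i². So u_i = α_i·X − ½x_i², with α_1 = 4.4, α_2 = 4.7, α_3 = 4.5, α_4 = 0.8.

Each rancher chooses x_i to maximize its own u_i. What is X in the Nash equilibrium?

14.4

Rancher i's FOC: ∂u_i/∂x_i = α_i − x_i = 0, so x_i* = α_i.
NE contributions = (4.4, 4.7, 4.5, 0.8); X = 14.4.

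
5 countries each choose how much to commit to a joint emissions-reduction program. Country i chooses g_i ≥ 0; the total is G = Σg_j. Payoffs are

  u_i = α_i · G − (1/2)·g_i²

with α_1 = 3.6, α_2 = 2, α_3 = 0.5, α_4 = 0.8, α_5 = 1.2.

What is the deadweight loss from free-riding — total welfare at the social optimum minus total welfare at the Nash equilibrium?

108.06

Country i's FOC: ∂u_i/∂g_i = α_i − g_i = 0, so g_i* = α_i.
NE contributions = (3.6, 2, 0.5, 0.8, 1.2); G = 8.1.
W^NE = (Σα)·G − ½Σα_i² = 8.1² − ½·19.29 = 55.965.
Planner sets g_i = Σα_j = 8.1 for every i, so G^SO = 5·8.1 = 40.5.
W^SO = (Σα)·G^SO − ½·5·(Σα)² = (5/2)·8.1² = 164.025.
Deadweight loss = W^SO − W^NE = 108.06.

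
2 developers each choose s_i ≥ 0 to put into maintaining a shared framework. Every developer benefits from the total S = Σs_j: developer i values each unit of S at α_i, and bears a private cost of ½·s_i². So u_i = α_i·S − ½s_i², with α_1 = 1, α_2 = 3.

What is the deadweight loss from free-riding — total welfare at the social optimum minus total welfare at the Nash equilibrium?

5

Developer i's FOC: ∂u_i/∂s_i = α_i − s_i = 0, so s_i* = α_i.
NE contributions = (1, 3); S = 4.
W^NE = (Σα)·S − ½Σα_i² = 4² − ½·10 = 11.
Planner sets s_i = Σα_j = 4 for every i, so S^SO = 2·4 = 8.
W^SO = (Σα)·S^SO − ½·2·(Σα)² = (2/2)·4² = 16.
Deadweight loss = W^SO − W^NE = 5.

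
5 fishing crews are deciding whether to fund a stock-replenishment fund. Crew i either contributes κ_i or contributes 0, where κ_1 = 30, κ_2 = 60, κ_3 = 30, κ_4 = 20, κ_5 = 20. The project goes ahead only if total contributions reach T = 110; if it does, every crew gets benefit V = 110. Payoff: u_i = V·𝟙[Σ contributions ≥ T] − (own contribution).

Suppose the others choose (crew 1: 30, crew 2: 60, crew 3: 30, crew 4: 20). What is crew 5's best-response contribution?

0

Others' total = 140 ≥ 110; contributing adds cost 20 for no extra benefit.
Best response: 0.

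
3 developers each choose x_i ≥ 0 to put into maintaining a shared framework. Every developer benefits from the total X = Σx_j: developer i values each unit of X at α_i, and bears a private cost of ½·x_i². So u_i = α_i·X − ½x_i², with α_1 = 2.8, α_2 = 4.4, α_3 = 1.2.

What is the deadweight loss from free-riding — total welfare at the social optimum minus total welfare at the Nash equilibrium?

Developer i's FOC: ∂u_i/∂x_i = α_i − x_i = 0, so x_i* = α_i.
NE contributions = (2.8, 4.4, 1.2); X = 8.4.
W^NE = (Σα)·X − ½Σα_i² = 8.4² − ½·28.64 = 56.24.
Planner sets x_i = Σα_j = 8.4 for every i, so X^SO = 3·8.4 = 25.2.
W^SO = (Σα)·X^SO − ½·3·(Σα)² = (3/2)·8.4² = 105.84.
Deadweight loss = W^SO − W^NE = 49.6.

49.6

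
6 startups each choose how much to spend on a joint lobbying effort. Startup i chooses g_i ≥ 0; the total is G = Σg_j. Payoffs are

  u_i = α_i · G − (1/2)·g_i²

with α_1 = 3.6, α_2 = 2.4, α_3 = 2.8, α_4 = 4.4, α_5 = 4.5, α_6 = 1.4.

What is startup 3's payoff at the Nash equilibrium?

Startup i's FOC: ∂u_i/∂g_i = α_i − g_i = 0, so g_i* = α_i.
NE contributions = (3.6, 2.4, 2.8, 4.4, 4.5, 1.4); G = 19.1.
u_3 = α_3·G − ½·(g_3)² = 2.8·19.1 − ½·2.8² = 49.56.

49.56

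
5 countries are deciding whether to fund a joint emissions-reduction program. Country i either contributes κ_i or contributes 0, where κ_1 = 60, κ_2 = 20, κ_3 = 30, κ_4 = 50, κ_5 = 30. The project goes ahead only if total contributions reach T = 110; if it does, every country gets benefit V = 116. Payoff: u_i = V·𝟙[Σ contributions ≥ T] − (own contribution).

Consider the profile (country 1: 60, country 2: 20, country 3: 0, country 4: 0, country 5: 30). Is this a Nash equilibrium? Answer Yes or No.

Total = 110 ≥ 110: provided.
Country 1 (pledges 60, payoff 56): dropping to 0 → total 50, payoff 0. No gain.
Country 2 (pledges 20, payoff 96): dropping to 0 → total 90, payoff 0. No gain.
Country 3 (pledges 0, payoff 116): pledging 30 → total 140, payoff 86. No gain.
Country 4 (pledges 0, payoff 116): pledging 50 → total 160, payoff 66. No gain.
Country 5 (pledges 30, payoff 86): dropping to 0 → total 80, payoff 0. No gain.

Yes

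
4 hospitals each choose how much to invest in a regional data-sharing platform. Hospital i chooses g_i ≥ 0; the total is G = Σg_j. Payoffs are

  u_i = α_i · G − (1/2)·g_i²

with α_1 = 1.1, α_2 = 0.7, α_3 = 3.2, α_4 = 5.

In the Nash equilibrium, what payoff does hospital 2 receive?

Hospital i's FOC: ∂u_i/∂g_i = α_i − g_i = 0, so g_i* = α_i.
NE contributions = (1.1, 0.7, 3.2, 5); G = 10.
u_2 = α_2·G − ½·(g_2)² = 0.7·10 − ½·0.7² = 6.755.

6.755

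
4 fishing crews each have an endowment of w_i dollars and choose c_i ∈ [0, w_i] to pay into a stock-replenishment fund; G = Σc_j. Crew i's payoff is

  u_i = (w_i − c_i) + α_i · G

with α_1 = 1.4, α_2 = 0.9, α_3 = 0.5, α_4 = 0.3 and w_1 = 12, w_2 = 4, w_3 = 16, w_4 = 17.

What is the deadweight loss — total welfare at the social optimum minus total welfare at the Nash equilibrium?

∂u_i/∂c_i = α_i − 1, so crew i contributes w_i if α_i > 1, else 0.
α_i > 1 for i ∈ {1}; NE contributions (12, 0, 0, 0), G = 12.
W^NE = Σw_i − G^NE + (Σα_i)·G^NE = 49 + 2.1·12 = 74.2.
Planner: ∂(Σu_j)/∂c_i = Σα_j − 1 = 2.1 > 0, so everyone contributes w_i; G^SO = 49, W^SO = 49 + 2.1·49 = 151.9.
Deadweight loss = 77.7.

77.7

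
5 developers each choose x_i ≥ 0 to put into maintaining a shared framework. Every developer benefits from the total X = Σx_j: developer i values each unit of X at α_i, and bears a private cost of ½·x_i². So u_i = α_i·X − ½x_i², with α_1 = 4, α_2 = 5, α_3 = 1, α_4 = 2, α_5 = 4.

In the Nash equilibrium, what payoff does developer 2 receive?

Developer i's FOC: ∂u_i/∂x_i = α_i − x_i = 0, so x_i* = α_i.
NE contributions = (4, 5, 1, 2, 4); X = 16.
u_2 = α_2·X − ½·(x_2)² = 5·16 − ½·5² = 67.5.

67.5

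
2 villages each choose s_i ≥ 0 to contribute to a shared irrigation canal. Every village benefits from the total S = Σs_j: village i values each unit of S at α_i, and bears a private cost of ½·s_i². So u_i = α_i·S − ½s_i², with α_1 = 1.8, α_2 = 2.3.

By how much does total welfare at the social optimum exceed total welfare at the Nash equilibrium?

4.265

Village i's FOC: ∂u_i/∂s_i = α_i − s_i = 0, so s_i* = α_i.
NE contributions = (1.8, 2.3); S = 4.1.
W^NE = (Σα)·S − ½Σα_i² = 4.1² − ½·8.53 = 12.545.
Planner sets s_i = Σα_j = 4.1 for every i, so S^SO = 2·4.1 = 8.2.
W^SO = (Σα)·S^SO − ½·2·(Σα)² = (2/2)·4.1² = 16.81.
Deadweight loss = W^SO − W^NE = 4.265.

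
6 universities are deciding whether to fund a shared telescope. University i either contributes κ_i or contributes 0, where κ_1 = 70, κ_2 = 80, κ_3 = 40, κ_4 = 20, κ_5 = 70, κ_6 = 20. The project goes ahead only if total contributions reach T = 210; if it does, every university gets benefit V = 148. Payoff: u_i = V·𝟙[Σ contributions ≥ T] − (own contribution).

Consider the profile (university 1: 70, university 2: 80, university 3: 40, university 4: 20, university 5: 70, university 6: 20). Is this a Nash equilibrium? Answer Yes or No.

Total = 300 ≥ 210: provided.
University 1 (pledges 70, payoff 78): dropping to 0 → total 230, payoff 148. Profitable deviation.

No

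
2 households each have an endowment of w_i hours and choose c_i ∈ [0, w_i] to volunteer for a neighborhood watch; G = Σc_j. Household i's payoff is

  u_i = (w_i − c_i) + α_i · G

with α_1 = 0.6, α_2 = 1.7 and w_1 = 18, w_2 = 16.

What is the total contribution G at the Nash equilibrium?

16

∂u_i/∂c_i = α_i − 1, so household i contributes w_i if α_i > 1, else 0.
α_i > 1 for i ∈ {2}; NE contributions (0, 16), G = 16.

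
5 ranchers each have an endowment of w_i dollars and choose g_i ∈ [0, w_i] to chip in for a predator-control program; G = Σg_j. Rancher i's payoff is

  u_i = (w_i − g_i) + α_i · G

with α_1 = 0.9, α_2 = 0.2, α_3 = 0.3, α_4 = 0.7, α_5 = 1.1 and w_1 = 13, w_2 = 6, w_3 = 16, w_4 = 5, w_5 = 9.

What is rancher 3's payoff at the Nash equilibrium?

18.7

∂u_i/∂g_i = α_i − 1, so rancher i contributes w_i if α_i > 1, else 0.
α_i > 1 for i ∈ {5}; NE contributions (0, 0, 0, 0, 9), G = 9.
u_3 = (16 − 0) + 0.3·9 = 18.7.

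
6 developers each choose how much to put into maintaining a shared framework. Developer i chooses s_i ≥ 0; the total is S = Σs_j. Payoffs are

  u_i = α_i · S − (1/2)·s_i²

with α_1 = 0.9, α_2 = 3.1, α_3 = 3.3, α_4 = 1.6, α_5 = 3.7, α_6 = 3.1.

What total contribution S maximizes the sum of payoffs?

Planner FOC: ∂(Σu_j)/∂s_i = (Σα_j) − s_i = 0, so s_i^SO = Σα_j = 15.7 for every i; S^SO = 94.2.

94.2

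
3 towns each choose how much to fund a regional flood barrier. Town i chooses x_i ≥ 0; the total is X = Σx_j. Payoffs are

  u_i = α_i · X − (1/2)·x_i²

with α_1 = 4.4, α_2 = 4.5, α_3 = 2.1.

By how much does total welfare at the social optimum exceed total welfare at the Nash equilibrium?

82.51

Town i's FOC: ∂u_i/∂x_i = α_i − x_i = 0, so x_i* = α_i.
NE contributions = (4.4, 4.5, 2.1); X = 11.
W^NE = (Σα)·X − ½Σα_i² = 11² − ½·44.02 = 98.99.
Planner sets x_i = Σα_j = 11 for every i, so X^SO = 3·11 = 33.
W^SO = (Σα)·X^SO − ½·3·(Σα)² = (3/2)·11² = 181.5.
Deadweight loss = W^SO − W^NE = 82.51.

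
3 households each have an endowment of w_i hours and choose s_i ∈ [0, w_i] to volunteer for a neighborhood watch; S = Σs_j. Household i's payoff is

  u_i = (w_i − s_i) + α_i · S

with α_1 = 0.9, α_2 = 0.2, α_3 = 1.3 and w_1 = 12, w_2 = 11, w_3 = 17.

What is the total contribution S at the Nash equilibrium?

∂u_i/∂s_i = α_i − 1, so household i contributes w_i if α_i > 1, else 0.
α_i > 1 for i ∈ {3}; NE contributions (0, 0, 17), S = 17.

17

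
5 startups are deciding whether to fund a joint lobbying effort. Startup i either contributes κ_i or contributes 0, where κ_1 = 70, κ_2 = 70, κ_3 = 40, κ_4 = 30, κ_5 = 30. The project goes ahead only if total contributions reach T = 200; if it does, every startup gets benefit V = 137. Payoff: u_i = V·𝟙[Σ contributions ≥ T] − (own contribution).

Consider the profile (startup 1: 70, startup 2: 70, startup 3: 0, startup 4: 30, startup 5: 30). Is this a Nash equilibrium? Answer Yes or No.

Total = 200 ≥ 200: provided.
Startup 1 (pledges 70, payoff 67): dropping to 0 → total 130, payoff 0. No gain.
Startup 2 (pledges 70, payoff 67): dropping to 0 → total 130, payoff 0. No gain.
Startup 3 (pledges 0, payoff 137): pledging 40 → total 240, payoff 97. No gain.
Startup 4 (pledges 30, payoff 107): dropping to 0 → total 170, payoff 0. No gain.
Startup 5 (pledges 30, payoff 107): dropping to 0 → total 170, payoff 0. No gain.

Yes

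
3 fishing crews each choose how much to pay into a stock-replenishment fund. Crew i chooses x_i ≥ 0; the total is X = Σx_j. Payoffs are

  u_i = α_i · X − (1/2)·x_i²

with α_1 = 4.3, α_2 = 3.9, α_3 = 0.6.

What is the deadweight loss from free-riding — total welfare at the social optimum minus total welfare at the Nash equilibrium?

Crew i's FOC: ∂u_i/∂x_i = α_i − x_i = 0, so x_i* = α_i.
NE contributions = (4.3, 3.9, 0.6); X = 8.8.
W^NE = (Σα)·X − ½Σα_i² = 8.8² − ½·34.06 = 60.41.
Planner sets x_i = Σα_j = 8.8 for every i, so X^SO = 3·8.8 = 26.4.
W^SO = (Σα)·X^SO − ½·3·(Σα)² = (3/2)·8.8² = 116.16.
Deadweight loss = W^SO − W^NE = 55.75.

55.75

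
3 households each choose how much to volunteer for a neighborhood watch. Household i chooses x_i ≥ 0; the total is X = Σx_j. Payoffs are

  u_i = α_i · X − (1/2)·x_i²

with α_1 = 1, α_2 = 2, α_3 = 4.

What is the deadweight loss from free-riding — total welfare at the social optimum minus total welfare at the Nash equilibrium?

35

Household i's FOC: ∂u_i/∂x_i = α_i − x_i = 0, so x_i* = α_i.
NE contributions = (1, 2, 4); X = 7.
W^NE = (Σα)·X − ½Σα_i² = 7² − ½·21 = 38.5.
Planner sets x_i = Σα_j = 7 for every i, so X^SO = 3·7 = 21.
W^SO = (Σα)·X^SO − ½·3·(Σα)² = (3/2)·7² = 73.5.
Deadweight loss = W^SO − W^NE = 35.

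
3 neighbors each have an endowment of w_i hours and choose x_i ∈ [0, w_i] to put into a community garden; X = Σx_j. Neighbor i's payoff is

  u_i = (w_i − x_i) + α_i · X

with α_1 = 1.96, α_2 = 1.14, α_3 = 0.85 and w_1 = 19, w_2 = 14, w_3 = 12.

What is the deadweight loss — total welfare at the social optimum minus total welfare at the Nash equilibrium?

∂u_i/∂x_i = α_i − 1, so neighbor i contributes w_i if α_i > 1, else 0.
α_i > 1 for i ∈ {1, 2}; NE contributions (19, 14, 0), X = 33.
W^NE = Σw_i − X^NE + (Σα_i)·X^NE = 45 + 2.95·33 = 142.35.
Planner: ∂(Σu_j)/∂x_i = Σα_j − 1 = 2.95 > 0, so everyone contributes w_i; X^SO = 45, W^SO = 45 + 2.95·45 = 177.75.
Deadweight loss = 35.4.

35.4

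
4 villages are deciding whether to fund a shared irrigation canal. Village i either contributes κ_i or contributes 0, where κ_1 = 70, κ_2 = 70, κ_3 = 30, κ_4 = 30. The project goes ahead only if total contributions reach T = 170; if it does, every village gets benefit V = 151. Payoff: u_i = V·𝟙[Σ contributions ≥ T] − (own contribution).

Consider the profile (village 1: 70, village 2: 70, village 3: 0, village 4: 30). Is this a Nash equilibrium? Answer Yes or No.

Yes

Total = 170 ≥ 170: provided.
Village 1 (pledges 70, payoff 81): dropping to 0 → total 100, payoff 0. No gain.
Village 2 (pledges 70, payoff 81): dropping to 0 → total 100, payoff 0. No gain.
Village 3 (pledges 0, payoff 151): pledging 30 → total 200, payoff 121. No gain.
Village 4 (pledges 30, payoff 121): dropping to 0 → total 140, payoff 0. No gain.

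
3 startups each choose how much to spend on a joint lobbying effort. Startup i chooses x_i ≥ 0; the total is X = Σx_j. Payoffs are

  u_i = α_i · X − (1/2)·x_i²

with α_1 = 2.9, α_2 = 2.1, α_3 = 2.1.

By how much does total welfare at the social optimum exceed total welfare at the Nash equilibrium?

33.82

Startup i's FOC: ∂u_i/∂x_i = α_i − x_i = 0, so x_i* = α_i.
NE contributions = (2.9, 2.1, 2.1); X = 7.1.
W^NE = (Σα)·X − ½Σα_i² = 7.1² − ½·17.23 = 41.795.
Planner sets x_i = Σα_j = 7.1 for every i, so X^SO = 3·7.1 = 21.3.
W^SO = (Σα)·X^SO − ½·3·(Σα)² = (3/2)·7.1² = 75.615.
Deadweight loss = W^SO − W^NE = 33.82.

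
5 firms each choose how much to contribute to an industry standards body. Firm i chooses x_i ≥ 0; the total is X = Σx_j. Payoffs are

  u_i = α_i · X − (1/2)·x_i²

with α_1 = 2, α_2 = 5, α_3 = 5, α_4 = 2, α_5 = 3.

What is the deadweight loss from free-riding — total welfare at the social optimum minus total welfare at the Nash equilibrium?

Firm i's FOC: ∂u_i/∂x_i = α_i − x_i = 0, so x_i* = α_i.
NE contributions = (2, 5, 5, 2, 3); X = 17.
W^NE = (Σα)·X − ½Σα_i² = 17² − ½·67 = 255.5.
Planner sets x_i = Σα_j = 17 for every i, so X^SO = 5·17 = 85.
W^SO = (Σα)·X^SO − ½·5·(Σα)² = (5/2)·17² = 722.5.
Deadweight loss = W^SO − W^NE = 467.

467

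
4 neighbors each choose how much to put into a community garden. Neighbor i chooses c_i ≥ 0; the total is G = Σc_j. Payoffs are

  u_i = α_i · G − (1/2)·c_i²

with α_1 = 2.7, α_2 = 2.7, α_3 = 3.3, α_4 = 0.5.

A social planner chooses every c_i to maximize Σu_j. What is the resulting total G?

36.8

Planner FOC: ∂(Σu_j)/∂c_i = (Σα_j) − c_i = 0, so c_i^SO = Σα_j = 9.2 for every i; G^SO = 36.8.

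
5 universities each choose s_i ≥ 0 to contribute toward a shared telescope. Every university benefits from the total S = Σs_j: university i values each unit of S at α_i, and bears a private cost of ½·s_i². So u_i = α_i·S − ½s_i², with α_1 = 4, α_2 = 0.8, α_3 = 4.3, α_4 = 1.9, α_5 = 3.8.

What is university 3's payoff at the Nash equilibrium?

University i's FOC: ∂u_i/∂s_i = α_i − s_i = 0, so s_i* = α_i.
NE contributions = (4, 0.8, 4.3, 1.9, 3.8); S = 14.8.
u_3 = α_3·S − ½·(s_3)² = 4.3·14.8 − ½·4.3² = 54.395.

54.395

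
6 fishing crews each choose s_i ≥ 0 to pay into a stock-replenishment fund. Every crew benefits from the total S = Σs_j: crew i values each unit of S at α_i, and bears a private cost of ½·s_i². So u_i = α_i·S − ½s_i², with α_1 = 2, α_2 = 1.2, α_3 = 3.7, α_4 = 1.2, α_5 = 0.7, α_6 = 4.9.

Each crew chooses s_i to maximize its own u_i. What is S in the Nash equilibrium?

13.7

Crew i's FOC: ∂u_i/∂s_i = α_i − s_i = 0, so s_i* = α_i.
NE contributions = (2, 1.2, 3.7, 1.2, 0.7, 4.9); S = 13.7.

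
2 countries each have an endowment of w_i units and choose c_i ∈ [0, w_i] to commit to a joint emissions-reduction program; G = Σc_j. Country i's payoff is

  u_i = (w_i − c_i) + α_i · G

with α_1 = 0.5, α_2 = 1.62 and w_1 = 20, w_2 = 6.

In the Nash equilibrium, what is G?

∂u_i/∂c_i = α_i − 1, so country i contributes w_i if α_i > 1, else 0.
α_i > 1 for i ∈ {2}; NE contributions (0, 6), G = 6.

6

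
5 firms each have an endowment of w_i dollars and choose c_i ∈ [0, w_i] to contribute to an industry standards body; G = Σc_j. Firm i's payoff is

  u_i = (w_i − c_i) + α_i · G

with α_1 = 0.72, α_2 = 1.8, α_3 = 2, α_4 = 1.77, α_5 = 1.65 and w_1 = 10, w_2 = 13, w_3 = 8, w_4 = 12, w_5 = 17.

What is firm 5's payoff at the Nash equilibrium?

82.5

∂u_i/∂c_i = α_i − 1, so firm i contributes w_i if α_i > 1, else 0.
α_i > 1 for i ∈ {2, 3, 4, 5}; NE contributions (0, 13, 8, 12, 17), G = 50.
u_5 = (17 − 17) + 1.65·50 = 82.5.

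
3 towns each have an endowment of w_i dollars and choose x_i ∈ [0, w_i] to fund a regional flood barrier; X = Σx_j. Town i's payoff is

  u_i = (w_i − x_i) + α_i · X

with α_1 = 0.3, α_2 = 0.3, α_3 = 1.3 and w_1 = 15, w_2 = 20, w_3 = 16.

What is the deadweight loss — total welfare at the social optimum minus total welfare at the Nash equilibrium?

31.5

∂u_i/∂x_i = α_i − 1, so town i contributes w_i if α_i > 1, else 0.
α_i > 1 for i ∈ {3}; NE contributions (0, 0, 16), X = 16.
W^NE = Σw_i − X^NE + (Σα_i)·X^NE = 51 + 0.9·16 = 65.4.
Planner: ∂(Σu_j)/∂x_i = Σα_j − 1 = 0.9 > 0, so everyone contributes w_i; X^SO = 51, W^SO = 51 + 0.9·51 = 96.9.
Deadweight loss = 31.5.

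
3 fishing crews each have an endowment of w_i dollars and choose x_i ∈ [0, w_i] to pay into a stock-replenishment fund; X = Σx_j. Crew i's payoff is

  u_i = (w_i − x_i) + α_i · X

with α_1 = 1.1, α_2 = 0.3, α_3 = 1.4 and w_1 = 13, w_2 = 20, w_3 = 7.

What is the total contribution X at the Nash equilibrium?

20

∂u_i/∂x_i = α_i − 1, so crew i contributes w_i if α_i > 1, else 0.
α_i > 1 for i ∈ {1, 3}; NE contributions (13, 0, 7), X = 20.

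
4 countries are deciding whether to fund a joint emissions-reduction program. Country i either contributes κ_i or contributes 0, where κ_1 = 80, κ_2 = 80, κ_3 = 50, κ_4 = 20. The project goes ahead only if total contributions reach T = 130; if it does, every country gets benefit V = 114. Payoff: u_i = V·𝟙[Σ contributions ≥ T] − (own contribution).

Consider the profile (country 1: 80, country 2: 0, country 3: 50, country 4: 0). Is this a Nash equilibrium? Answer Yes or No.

Yes

Total = 130 ≥ 130: provided.
Country 1 (pledges 80, payoff 34): dropping to 0 → total 50, payoff 0. No gain.
Country 2 (pledges 0, payoff 114): pledging 80 → total 210, payoff 34. No gain.
Country 3 (pledges 50, payoff 64): dropping to 0 → total 80, payoff 0. No gain.
Country 4 (pledges 0, payoff 114): pledging 20 → total 150, payoff 94. No gain.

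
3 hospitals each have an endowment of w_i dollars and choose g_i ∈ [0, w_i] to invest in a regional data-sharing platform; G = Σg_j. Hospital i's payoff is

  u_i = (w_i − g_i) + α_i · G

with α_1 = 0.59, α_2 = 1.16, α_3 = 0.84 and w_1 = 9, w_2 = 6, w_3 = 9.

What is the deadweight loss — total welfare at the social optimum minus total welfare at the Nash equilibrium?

28.62

∂u_i/∂g_i = α_i − 1, so hospital i contributes w_i if α_i > 1, else 0.
α_i > 1 for i ∈ {2}; NE contributions (0, 6, 0), G = 6.
W^NE = Σw_i − G^NE + (Σα_i)·G^NE = 24 + 1.59·6 = 33.54.
Planner: ∂(Σu_j)/∂g_i = Σα_j − 1 = 1.59 > 0, so everyone contributes w_i; G^SO = 24, W^SO = 24 + 1.59·24 = 62.16.
Deadweight loss = 28.62.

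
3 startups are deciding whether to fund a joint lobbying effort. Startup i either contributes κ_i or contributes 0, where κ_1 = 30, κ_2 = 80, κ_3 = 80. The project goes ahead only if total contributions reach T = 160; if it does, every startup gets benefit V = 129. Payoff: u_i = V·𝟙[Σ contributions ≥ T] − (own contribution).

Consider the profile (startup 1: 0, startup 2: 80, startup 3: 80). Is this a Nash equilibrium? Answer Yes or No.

Yes

Total = 160 ≥ 160: provided.
Startup 1 (pledges 0, payoff 129): pledging 30 → total 190, payoff 99. No gain.
Startup 2 (pledges 80, payoff 49): dropping to 0 → total 80, payoff 0. No gain.
Startup 3 (pledges 80, payoff 49): dropping to 0 → total 80, payoff 0. No gain.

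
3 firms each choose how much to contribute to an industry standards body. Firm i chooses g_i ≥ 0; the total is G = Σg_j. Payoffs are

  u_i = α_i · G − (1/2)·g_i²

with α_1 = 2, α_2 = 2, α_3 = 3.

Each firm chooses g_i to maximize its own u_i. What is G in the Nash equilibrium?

Firm i's FOC: ∂u_i/∂g_i = α_i − g_i = 0, so g_i* = α_i.
NE contributions = (2, 2, 3); G = 7.

7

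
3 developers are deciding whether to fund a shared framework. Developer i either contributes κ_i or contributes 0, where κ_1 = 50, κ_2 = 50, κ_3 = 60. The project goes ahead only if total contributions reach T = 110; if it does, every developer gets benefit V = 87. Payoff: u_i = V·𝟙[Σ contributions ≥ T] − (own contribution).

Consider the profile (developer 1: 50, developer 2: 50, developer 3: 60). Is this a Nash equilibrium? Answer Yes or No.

Total = 160 ≥ 110: provided.
Developer 1 (pledges 50, payoff 37): dropping to 0 → total 110, payoff 87. Profitable deviation.

No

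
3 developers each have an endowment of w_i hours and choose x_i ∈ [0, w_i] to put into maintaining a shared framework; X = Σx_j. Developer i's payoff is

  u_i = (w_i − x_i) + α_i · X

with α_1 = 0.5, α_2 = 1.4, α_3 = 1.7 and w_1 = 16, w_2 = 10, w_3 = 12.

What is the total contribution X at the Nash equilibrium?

22

∂u_i/∂x_i = α_i − 1, so developer i contributes w_i if α_i > 1, else 0.
α_i > 1 for i ∈ {2, 3}; NE contributions (0, 10, 12), X = 22.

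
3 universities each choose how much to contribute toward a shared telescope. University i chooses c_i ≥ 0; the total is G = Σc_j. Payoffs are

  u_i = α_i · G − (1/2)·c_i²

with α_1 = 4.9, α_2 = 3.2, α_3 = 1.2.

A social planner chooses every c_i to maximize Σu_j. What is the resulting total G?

Planner FOC: ∂(Σu_j)/∂c_i = (Σα_j) − c_i = 0, so c_i^SO = Σα_j = 9.3 for every i; G^SO = 27.9.

27.9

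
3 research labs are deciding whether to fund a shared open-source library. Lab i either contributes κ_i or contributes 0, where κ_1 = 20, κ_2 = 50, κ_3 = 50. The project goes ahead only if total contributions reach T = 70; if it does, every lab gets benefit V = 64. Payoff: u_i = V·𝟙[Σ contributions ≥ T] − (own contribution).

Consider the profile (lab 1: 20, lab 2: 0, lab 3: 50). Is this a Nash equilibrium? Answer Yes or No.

Yes

Total = 70 ≥ 70: provided.
Lab 1 (pledges 20, payoff 44): dropping to 0 → total 50, payoff 0. No gain.
Lab 2 (pledges 0, payoff 64): pledging 50 → total 120, payoff 14. No gain.
Lab 3 (pledges 50, payoff 14): dropping to 0 → total 20, payoff 0. No gain.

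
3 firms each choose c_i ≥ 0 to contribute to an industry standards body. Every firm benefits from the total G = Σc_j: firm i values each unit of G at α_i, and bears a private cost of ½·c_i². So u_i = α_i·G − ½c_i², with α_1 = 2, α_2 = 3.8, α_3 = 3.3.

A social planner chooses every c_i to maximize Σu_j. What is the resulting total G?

Planner FOC: ∂(Σu_j)/∂c_i = (Σα_j) − c_i = 0, so c_i^SO = Σα_j = 9.1 for every i; G^SO = 27.3.

27.3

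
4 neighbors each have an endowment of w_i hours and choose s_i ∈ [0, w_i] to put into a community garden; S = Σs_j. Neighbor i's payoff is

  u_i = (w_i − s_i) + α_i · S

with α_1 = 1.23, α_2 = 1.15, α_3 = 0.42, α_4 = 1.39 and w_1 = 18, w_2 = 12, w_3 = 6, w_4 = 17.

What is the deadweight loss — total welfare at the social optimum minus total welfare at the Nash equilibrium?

19.14

∂u_i/∂s_i = α_i − 1, so neighbor i contributes w_i if α_i > 1, else 0.
α_i > 1 for i ∈ {1, 2, 4}; NE contributions (18, 12, 0, 17), S = 47.
W^NE = Σw_i − S^NE + (Σα_i)·S^NE = 53 + 3.19·47 = 202.93.
Planner: ∂(Σu_j)/∂s_i = Σα_j − 1 = 3.19 > 0, so everyone contributes w_i; S^SO = 53, W^SO = 53 + 3.19·53 = 222.07.
Deadweight loss = 19.14.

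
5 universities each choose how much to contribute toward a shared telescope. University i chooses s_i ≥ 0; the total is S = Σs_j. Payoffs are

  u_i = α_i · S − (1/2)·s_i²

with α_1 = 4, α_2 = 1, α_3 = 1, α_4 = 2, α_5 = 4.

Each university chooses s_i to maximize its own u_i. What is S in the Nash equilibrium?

University i's FOC: ∂u_i/∂s_i = α_i − s_i = 0, so s_i* = α_i.
NE contributions = (4, 1, 1, 2, 4); S = 12.

12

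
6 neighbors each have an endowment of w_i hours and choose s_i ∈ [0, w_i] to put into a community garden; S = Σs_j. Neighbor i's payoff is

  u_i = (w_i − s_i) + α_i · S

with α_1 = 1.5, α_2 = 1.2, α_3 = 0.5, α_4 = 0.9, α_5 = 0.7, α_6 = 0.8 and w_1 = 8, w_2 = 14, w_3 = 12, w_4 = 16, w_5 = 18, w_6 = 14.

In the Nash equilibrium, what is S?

∂u_i/∂s_i = α_i − 1, so neighbor i contributes w_i if α_i > 1, else 0.
α_i > 1 for i ∈ {1, 2}; NE contributions (8, 14, 0, 0, 0, 0), S = 22.

22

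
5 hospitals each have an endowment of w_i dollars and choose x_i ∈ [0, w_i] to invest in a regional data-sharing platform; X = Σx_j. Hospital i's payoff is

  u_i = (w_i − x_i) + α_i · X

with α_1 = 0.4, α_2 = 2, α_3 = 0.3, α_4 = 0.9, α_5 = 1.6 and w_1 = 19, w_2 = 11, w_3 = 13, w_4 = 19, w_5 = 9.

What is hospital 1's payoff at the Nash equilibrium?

∂u_i/∂x_i = α_i − 1, so hospital i contributes w_i if α_i > 1, else 0.
α_i > 1 for i ∈ {2, 5}; NE contributions (0, 11, 0, 0, 9), X = 20.
u_1 = (19 − 0) + 0.4·20 = 27.

27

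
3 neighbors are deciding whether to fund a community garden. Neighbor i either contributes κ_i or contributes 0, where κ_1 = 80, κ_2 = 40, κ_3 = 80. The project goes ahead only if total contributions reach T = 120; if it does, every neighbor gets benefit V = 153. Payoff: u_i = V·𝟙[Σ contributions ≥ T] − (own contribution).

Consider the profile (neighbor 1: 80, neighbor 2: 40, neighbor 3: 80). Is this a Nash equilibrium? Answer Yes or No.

Total = 200 ≥ 120: provided.
Neighbor 1 (pledges 80, payoff 73): dropping to 0 → total 120, payoff 153. Profitable deviation.

No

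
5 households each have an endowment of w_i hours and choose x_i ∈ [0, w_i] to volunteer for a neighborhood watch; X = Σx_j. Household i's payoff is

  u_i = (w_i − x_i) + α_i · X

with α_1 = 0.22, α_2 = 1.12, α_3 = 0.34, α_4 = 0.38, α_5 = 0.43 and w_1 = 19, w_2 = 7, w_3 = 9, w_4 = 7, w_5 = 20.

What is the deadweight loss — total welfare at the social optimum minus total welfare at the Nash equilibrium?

81.95

∂u_i/∂x_i = α_i − 1, so household i contributes w_i if α_i > 1, else 0.
α_i > 1 for i ∈ {2}; NE contributions (0, 7, 0, 0, 0), X = 7.
W^NE = Σw_i − X^NE + (Σα_i)·X^NE = 62 + 1.49·7 = 72.43.
Planner: ∂(Σu_j)/∂x_i = Σα_j − 1 = 1.49 > 0, so everyone contributes w_i; X^SO = 62, W^SO = 62 + 1.49·62 = 154.38.
Deadweight loss = 81.95.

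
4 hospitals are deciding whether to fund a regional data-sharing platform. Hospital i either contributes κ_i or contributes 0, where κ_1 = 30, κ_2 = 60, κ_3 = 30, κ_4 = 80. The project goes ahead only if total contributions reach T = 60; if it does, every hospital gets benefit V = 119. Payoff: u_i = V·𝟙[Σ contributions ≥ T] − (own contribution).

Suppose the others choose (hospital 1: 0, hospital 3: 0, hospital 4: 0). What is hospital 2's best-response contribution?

Others' total = 0. Contributing 60 brings total to 60 ≥ 60: gain V − κ_2 = 59.
Best response: 60.

60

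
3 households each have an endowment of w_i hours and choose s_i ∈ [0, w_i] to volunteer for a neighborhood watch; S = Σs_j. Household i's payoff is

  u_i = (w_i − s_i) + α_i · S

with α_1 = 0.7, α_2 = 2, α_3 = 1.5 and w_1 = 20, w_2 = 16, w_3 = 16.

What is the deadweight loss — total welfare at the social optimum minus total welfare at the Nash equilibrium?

64

∂u_i/∂s_i = α_i − 1, so household i contributes w_i if α_i > 1, else 0.
α_i > 1 for i ∈ {2, 3}; NE contributions (0, 16, 16), S = 32.
W^NE = Σw_i − S^NE + (Σα_i)·S^NE = 52 + 3.2·32 = 154.4.
Planner: ∂(Σu_j)/∂s_i = Σα_j − 1 = 3.2 > 0, so everyone contributes w_i; S^SO = 52, W^SO = 52 + 3.2·52 = 218.4.
Deadweight loss = 64.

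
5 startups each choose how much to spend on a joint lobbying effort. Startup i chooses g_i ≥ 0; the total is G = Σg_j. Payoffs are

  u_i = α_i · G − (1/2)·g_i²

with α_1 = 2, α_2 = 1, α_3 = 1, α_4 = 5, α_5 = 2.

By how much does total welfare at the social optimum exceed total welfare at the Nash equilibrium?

199

Startup i's FOC: ∂u_i/∂g_i = α_i − g_i = 0, so g_i* = α_i.
NE contributions = (2, 1, 1, 5, 2); G = 11.
W^NE = (Σα)·G − ½Σα_i² = 11² − ½·35 = 103.5.
Planner sets g_i = Σα_j = 11 for every i, so G^SO = 5·11 = 55.
W^SO = (Σα)·G^SO − ½·5·(Σα)² = (5/2)·11² = 302.5.
Deadweight loss = W^SO − W^NE = 199.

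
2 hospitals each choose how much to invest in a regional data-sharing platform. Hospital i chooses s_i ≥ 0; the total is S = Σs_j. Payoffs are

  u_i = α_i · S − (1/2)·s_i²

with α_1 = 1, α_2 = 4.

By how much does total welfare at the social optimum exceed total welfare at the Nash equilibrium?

8.5

Hospital i's FOC: ∂u_i/∂s_i = α_i − s_i = 0, so s_i* = α_i.
NE contributions = (1, 4); S = 5.
W^NE = (Σα)·S − ½Σα_i² = 5² − ½·17 = 16.5.
Planner sets s_i = Σα_j = 5 for every i, so S^SO = 2·5 = 10.
W^SO = (Σα)·S^SO − ½·2·(Σα)² = (2/2)·5² = 25.
Deadweight loss = W^SO − W^NE = 8.5.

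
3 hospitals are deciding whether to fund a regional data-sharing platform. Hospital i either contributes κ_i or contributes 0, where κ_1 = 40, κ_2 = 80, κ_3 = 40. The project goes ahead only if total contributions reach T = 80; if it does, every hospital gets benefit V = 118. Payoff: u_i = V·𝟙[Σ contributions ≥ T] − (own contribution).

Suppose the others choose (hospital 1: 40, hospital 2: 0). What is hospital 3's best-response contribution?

Others' total = 40. Contributing 40 brings total to 80 ≥ 80: gain V − κ_3 = 78.
Best response: 40.

40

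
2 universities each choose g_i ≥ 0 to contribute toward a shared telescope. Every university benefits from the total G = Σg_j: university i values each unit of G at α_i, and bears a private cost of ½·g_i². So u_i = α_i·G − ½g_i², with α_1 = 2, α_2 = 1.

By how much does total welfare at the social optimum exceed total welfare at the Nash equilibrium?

University i's FOC: ∂u_i/∂g_i = α_i − g_i = 0, so g_i* = α_i.
NE contributions = (2, 1); G = 3.
W^NE = (Σα)·G − ½Σα_i² = 3² − ½·5 = 6.5.
Planner sets g_i = Σα_j = 3 for every i, so G^SO = 2·3 = 6.
W^SO = (Σα)·G^SO − ½·2·(Σα)² = (2/2)·3² = 9.
Deadweight loss = W^SO − W^NE = 2.5.

2.5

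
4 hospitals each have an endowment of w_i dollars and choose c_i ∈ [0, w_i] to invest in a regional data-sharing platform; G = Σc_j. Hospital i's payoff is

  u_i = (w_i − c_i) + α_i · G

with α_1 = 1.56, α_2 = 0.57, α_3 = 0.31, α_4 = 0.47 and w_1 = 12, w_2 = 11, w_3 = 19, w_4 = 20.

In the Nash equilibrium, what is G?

∂u_i/∂c_i = α_i − 1, so hospital i contributes w_i if α_i > 1, else 0.
α_i > 1 for i ∈ {1}; NE contributions (12, 0, 0, 0), G = 12.

12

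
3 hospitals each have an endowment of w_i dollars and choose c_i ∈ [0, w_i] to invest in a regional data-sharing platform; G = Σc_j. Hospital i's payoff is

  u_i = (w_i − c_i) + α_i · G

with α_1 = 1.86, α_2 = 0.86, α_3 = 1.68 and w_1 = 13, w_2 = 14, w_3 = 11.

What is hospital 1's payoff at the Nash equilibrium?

∂u_i/∂c_i = α_i − 1, so hospital i contributes w_i if α_i > 1, else 0.
α_i > 1 for i ∈ {1, 3}; NE contributions (13, 0, 11), G = 24.
u_1 = (13 − 13) + 1.86·24 = 44.64.

44.64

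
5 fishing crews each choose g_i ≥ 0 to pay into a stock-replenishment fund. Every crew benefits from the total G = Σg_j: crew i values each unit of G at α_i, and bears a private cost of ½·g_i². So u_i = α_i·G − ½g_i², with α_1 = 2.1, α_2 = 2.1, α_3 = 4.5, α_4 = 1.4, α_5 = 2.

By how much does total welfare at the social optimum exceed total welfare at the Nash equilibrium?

Crew i's FOC: ∂u_i/∂g_i = α_i − g_i = 0, so g_i* = α_i.
NE contributions = (2.1, 2.1, 4.5, 1.4, 2); G = 12.1.
W^NE = (Σα)·G − ½Σα_i² = 12.1² − ½·35.03 = 128.895.
Planner sets g_i = Σα_j = 12.1 for every i, so G^SO = 5·12.1 = 60.5.
W^SO = (Σα)·G^SO − ½·5·(Σα)² = (5/2)·12.1² = 366.025.
Deadweight loss = W^SO − W^NE = 237.13.

237.13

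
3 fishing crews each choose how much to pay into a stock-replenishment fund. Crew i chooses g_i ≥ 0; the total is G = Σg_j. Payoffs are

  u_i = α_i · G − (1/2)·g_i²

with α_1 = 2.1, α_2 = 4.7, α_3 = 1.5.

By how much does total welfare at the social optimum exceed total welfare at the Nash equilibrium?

Crew i's FOC: ∂u_i/∂g_i = α_i − g_i = 0, so g_i* = α_i.
NE contributions = (2.1, 4.7, 1.5); G = 8.3.
W^NE = (Σα)·G − ½Σα_i² = 8.3² − ½·28.75 = 54.515.
Planner sets g_i = Σα_j = 8.3 for every i, so G^SO = 3·8.3 = 24.9.
W^SO = (Σα)·G^SO − ½·3·(Σα)² = (3/2)·8.3² = 103.335.
Deadweight loss = W^SO − W^NE = 48.82.

48.82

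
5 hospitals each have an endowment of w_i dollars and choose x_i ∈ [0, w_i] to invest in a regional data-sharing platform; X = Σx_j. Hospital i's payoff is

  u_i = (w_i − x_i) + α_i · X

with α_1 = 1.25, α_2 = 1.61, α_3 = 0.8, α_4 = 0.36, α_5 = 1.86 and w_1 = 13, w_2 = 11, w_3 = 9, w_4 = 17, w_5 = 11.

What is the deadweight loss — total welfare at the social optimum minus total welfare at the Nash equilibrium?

∂u_i/∂x_i = α_i − 1, so hospital i contributes w_i if α_i > 1, else 0.
α_i > 1 for i ∈ {1, 2, 5}; NE contributions (13, 11, 0, 0, 11), X = 35.
W^NE = Σw_i − X^NE + (Σα_i)·X^NE = 61 + 4.88·35 = 231.8.
Planner: ∂(Σu_j)/∂x_i = Σα_j − 1 = 4.88 > 0, so everyone contributes w_i; X^SO = 61, W^SO = 61 + 4.88·61 = 358.68.
Deadweight loss = 126.88.

126.88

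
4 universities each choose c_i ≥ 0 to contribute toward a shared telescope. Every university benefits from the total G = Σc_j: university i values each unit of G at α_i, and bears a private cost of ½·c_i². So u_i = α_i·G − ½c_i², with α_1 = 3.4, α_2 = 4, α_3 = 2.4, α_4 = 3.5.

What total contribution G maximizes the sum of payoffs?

Planner FOC: ∂(Σu_j)/∂c_i = (Σα_j) − c_i = 0, so c_i^SO = Σα_j = 13.3 for every i; G^SO = 53.2.

53.2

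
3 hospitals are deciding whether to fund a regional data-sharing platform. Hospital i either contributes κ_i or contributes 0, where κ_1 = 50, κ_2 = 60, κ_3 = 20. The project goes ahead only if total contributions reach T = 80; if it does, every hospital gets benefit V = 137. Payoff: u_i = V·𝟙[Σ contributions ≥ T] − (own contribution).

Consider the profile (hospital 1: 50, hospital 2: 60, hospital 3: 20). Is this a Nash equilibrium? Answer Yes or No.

No

Total = 130 ≥ 80: provided.
Hospital 1 (pledges 50, payoff 87): dropping to 0 → total 80, payoff 137. Profitable deviation.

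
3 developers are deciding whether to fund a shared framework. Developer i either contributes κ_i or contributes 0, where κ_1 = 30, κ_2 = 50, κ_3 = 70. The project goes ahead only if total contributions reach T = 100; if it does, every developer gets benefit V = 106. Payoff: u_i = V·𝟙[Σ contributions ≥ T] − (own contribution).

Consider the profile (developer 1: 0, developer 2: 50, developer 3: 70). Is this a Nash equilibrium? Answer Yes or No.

Yes

Total = 120 ≥ 100: provided.
Developer 1 (pledges 0, payoff 106): pledging 30 → total 150, payoff 76. No gain.
Developer 2 (pledges 50, payoff 56): dropping to 0 → total 70, payoff 0. No gain.
Developer 3 (pledges 70, payoff 36): dropping to 0 → total 50, payoff 0. No gain.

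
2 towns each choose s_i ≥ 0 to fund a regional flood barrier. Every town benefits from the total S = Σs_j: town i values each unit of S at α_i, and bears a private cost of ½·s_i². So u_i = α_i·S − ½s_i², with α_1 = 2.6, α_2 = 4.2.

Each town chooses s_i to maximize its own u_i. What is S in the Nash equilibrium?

6.8

Town i's FOC: ∂u_i/∂s_i = α_i − s_i = 0, so s_i* = α_i.
NE contributions = (2.6, 4.2); S = 6.8.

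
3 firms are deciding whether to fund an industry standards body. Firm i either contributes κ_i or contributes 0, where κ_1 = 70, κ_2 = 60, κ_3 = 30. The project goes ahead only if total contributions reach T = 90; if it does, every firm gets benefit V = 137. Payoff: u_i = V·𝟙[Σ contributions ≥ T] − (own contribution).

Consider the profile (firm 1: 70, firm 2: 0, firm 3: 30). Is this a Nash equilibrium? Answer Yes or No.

Total = 100 ≥ 90: provided.
Firm 1 (pledges 70, payoff 67): dropping to 0 → total 30, payoff 0. No gain.
Firm 2 (pledges 0, payoff 137): pledging 60 → total 160, payoff 77. No gain.
Firm 3 (pledges 30, payoff 107): dropping to 0 → total 70, payoff 0. No gain.

Yes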